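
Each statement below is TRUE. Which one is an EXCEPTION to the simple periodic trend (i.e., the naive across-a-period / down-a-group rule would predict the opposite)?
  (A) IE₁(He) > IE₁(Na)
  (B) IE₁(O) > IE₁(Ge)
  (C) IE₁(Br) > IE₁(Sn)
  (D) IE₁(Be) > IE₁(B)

The general trend: IE₁ increases across a period and decreases down a group.
(A) He (period 1, group 18) vs Na (period 3, group 1): the stated order agrees with the simple trend.
(B) O (period 2, group 16) vs Ge (period 4, group 14): the stated order agrees with the simple trend.
(C) Br (period 4, group 17) vs Sn (period 5, group 14): the stated order agrees with the simple trend.
(D) Be (period 2, group 2) vs B (period 2, group 13): the stated order contradicts the simple trend.
The exception is (D): removing B's lone 2p electron is easier than breaking Be's filled 2s².

(D)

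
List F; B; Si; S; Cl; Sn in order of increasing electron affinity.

B, Sn, Si, S, F, Cl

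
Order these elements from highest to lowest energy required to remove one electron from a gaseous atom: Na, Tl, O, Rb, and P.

O is in period 2, group 16; Na is in period 3, group 1; P is in period 3, group 15; Rb is in period 5, group 1; Tl is in period 6, group 13.
IE₁ increases left→right with effective nuclear charge and decreases top→bottom as the valence shell moves farther out.
These span different periods and groups, so the two trends combine.
Na > Rb: Na sits above Rb in group 1, so the down-group effect alone puts Na higher.
Tl > Na: period and group pull opposite ways; the across-period shift dominates (589 vs 496 kJ/mol).
P > Tl: both effects reinforce here, so P is clearly the higher of the two.
O > P: relative to P, both the across-period and down-group shifts push O's first ionization energy up.
Tabulated first ionization energy (kJ/mol): O 1314, Na 496, P 1012, Rb 403, Tl 589.
So from highest to lowest: O > P > Tl > Na > Rb.

O, P, Tl, Na, Rb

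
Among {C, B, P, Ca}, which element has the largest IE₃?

Ca

After 2 electrons have been removed, what remains? C²⁺ still has 2 valence electrons; B²⁺ still has 1 valence electron; P²⁺ still has 3 valence electrons; Ca²⁺ is the bare [Ar] core.
Core electrons are held far more tightly than valence electrons, so Ca tops the IE_3 order.
Valence configurations: C²⁺ [He]2s², B²⁺ [He]2s¹, P²⁺ [Ne]3s²3p¹.
Tabulated IE_3 (kJ/mol): C 4620, B 3660, P 2914, Ca 4912.
Overall IE_3 order: P < B < C < Ca.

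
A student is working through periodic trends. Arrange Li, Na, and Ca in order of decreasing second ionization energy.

Li, Na, Ca

IE_2 is the cost of taking one more electron from the +1 cation: Li⁺ is the bare [He] core; Na⁺ is the bare [Ne] core; Ca⁺ still has 1 valence electron.
Core electrons are held far more tightly than valence electrons, so Na and Li top the IE_2 order.
Tabulated IE_2 (kJ/mol): Li 7298, Na 4562, Ca 1145.
Putting it together, IE_2: Ca < Na < Li.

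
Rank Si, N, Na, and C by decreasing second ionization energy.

After 1 electron has been removed, what remains? Si⁺ still has 3 valence electrons; N⁺ still has 4 valence electrons; Na⁺ is the bare [Ne] core; C⁺ still has 3 valence electrons.
Pulling an electron out of a noble-gas core costs far more than removing a remaining valence electron, so Na sits at the high end of IE_2.
Valence configurations: Si⁺ [Ne]3s²3p¹, N⁺ [He]2s²2p², C⁺ [He]2s²2p¹.
The numbers (kJ/mol): Si 1577, N 2856, Na 4562, C 2353.
So the second ionization energies run Si < C < N < Na.

Na > N > C > Si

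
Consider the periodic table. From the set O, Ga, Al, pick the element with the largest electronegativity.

O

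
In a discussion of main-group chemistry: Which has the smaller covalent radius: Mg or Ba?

Radius decreases left→right (rising Z_eff, same n) and increases top→bottom (higher n).
All are in group 2, so atomic radius increases down the group.
So Mg has the smaller covalent radius (Mg < Ba).

Mg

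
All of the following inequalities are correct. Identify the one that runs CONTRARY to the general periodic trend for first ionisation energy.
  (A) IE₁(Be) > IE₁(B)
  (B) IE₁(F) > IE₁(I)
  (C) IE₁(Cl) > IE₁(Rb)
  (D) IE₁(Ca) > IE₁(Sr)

The general trend: first ionisation energy increases across a period and decreases down a group.
(A) Be (period 2, group 2) vs B (period 2, group 13): the stated order contradicts the simple trend.
(B) F (period 2, group 17) vs I (period 5, group 17): the stated order agrees with the simple trend.
(C) Cl (period 3, group 17) vs Rb (period 5, group 1): the stated order agrees with the simple trend.
(D) Ca (period 4, group 2) vs Sr (period 5, group 2): the stated order agrees with the simple trend.
The exception is (A): removing B's lone 2p electron is easier than breaking Be's filled 2s².

(A)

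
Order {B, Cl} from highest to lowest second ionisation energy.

Consider each +1 ion: B⁺ still has 2 valence electrons; Cl⁺ still has 6 valence electrons.
All are still removing valence electrons, so compare the +1 ions as you would atoms: IE_2 generally rises across a period (higher Z_eff) and falls down a group (larger shell), subject to the usual subshell exceptions.
Valence configurations: B⁺ [He]2s², Cl⁺ [Ne]3s²3p⁴.
The numbers (kJ/mol): B 2427, Cl 2298.
Overall IE_2 order: Cl < B.

B, Cl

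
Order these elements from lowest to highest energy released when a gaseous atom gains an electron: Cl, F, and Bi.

Bi, F, Cl

Electron affinity generally becomes more exothermic across a period toward the halogens and less exothermic down a group.
These span different periods and groups, so the two trends combine.
F > Bi: both effects reinforce here, so F is clearly the higher of the two.
Cl > F: this pair runs against the simple trend — see the exception note.
Note the exception: Cl has a higher electron affinity than F, contrary to the simple trend — F's small 2p subshell makes the incoming electron feel strong e⁻–e⁻ repulsion, so Cl actually releases more energy on gaining an electron.
Tabulated electron affinity (kJ/mol): F 328, Cl 349, Bi 91.
So from lowest to highest: Bi < F < Cl.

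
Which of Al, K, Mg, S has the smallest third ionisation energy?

The third ionization energy removes an electron from the +2 ion. For each element: Al²⁺ still has 1 valence electron; K²⁺ is already 1 electron into the core; Mg²⁺ is the bare [Ne] core; S²⁺ still has 4 valence electrons.
Core electrons are held far more tightly than valence electrons, so K and Mg top the IE_3 order.
Valence configurations: Al²⁺ [Ne]3s¹, S²⁺ [Ne]3s²3p².
The numbers (kJ/mol): Al 2745, K 4420, Mg 7733, S 3357.
Putting it together, IE_3: Al < S < K < Mg.

Al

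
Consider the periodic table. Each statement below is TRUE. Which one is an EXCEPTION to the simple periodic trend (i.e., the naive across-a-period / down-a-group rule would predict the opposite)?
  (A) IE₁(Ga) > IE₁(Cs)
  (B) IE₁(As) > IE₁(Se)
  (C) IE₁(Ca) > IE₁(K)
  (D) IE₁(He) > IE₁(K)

The general trend: first ionisation energy increases across a period and decreases down a group.
(A) Ga (period 4, group 13) vs Cs (period 6, group 1): the stated order agrees with the simple trend.
(B) As (period 4, group 15) vs Se (period 4, group 16): the stated order contradicts the simple trend.
(C) Ca (period 4, group 2) vs K (period 4, group 1): the stated order agrees with the simple trend.
(D) He (period 1, group 18) vs K (period 4, group 1): the stated order agrees with the simple trend.
The exception is (B): Se (4p⁴) ionizes more easily than half-filled As (4p³).

(B)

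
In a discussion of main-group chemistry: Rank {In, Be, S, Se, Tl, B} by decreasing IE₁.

S > Se > Be > B > Tl > In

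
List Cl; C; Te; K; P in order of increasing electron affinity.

C is in period 2, group 14; P is in period 3, group 15; Cl is in period 3, group 17; K is in period 4, group 1; Te is in period 5, group 16.
Adding an electron releases more energy for atoms nearer the top right (short of the noble gases).
Neither a single period nor a single group — weigh both effects.
P > K: both effects reinforce here, so P is clearly the higher of the two.
C > P: period and group pull opposite ways; the down-group shift dominates (122 vs 72 kJ/mol).
Te > C: period and group pull opposite ways; the across-period shift dominates (190 vs 122 kJ/mol).
Cl > Te: relative to Te, both the across-period and down-group shifts push Cl's electron affinity up.
For reference (kJ/mol): C 122, P 72, Cl 349, K 48, Te 190.
So from lowest to highest: K < P < C < Te < Cl.

K < P < C < Te < Cl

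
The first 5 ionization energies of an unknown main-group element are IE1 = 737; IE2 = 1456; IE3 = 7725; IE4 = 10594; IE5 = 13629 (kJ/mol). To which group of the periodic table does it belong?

Group 2

Look for the largest jump between consecutive ionization energies: IE3/IE2 ≈ 5.3, far larger than any earlier ratio.
That jump marks the point where a core electron is being removed. So the atom has 2 valence electrons.
A main-group element with 2 valence electrons is in group 2.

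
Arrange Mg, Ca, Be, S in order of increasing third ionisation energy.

IE_3 is the cost of taking one more electron from the +2 cation: Mg²⁺ is the bare [Ne] core; Ca²⁺ is the bare [Ar] core; Be²⁺ is the bare [He] core; S²⁺ still has 4 valence electrons.
Core electrons are held far more tightly than valence electrons, so Ca, Mg and Be top the IE_3 order.
Approximate IE_3 values (kJ/mol): Mg 7733, Ca 4912, Be 14849, S 3357.
Putting it together, IE_3: S < Ca < Mg < Be.

S < Ca < Mg < Be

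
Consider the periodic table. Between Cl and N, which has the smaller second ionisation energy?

IE_2 is the cost of taking one more electron from the +1 cation: Cl⁺ still has 6 valence electrons; N⁺ still has 4 valence electrons.
All are still removing valence electrons, so compare the +1 ions as you would atoms: IE_2 generally rises across a period (higher Z_eff) and falls down a group (larger shell), subject to the usual subshell exceptions.
Valence configurations: Cl⁺ [Ne]3s²3p⁴, N⁺ [He]2s²2p².
Tabulated IE_2 (kJ/mol): Cl 2298, N 2856.
So the second ionization energies run Cl < N.

Cl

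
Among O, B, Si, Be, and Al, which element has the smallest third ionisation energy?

Al

The third ionization energy removes an electron from the +2 ion. For each element: O²⁺ still has 4 valence electrons; B²⁺ still has 1 valence electron; Si²⁺ still has 2 valence electrons; Be²⁺ is the bare [He] core; Al²⁺ still has 1 valence electron.
Pulling an electron out of a noble-gas core costs far more than removing a remaining valence electron, so Be sits at the high end of IE_3.
Valence configurations: O²⁺ [He]2s²2p², B²⁺ [He]2s¹, Si²⁺ [Ne]3s², Al²⁺ [Ne]3s¹.
Approximate IE_3 values (kJ/mol): O 5300, B 3660, Si 3232, Be 14849, Al 2745.
Putting it together, IE_3: Al < Si < B < O < Be.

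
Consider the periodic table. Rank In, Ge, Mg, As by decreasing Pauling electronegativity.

Smaller atoms with higher effective nuclear charge are more electronegative.
Here both period and group differ, so the two effects have to be weighed against each other.
In > Mg: period and group pull opposite ways; the across-period shift dominates (1.78 vs 1.31).
Ge > In: both effects reinforce here, so Ge is clearly the higher of the two.
As > Ge: both are in period 4; the period trend gives As the larger value.
For reference (Pauling): Mg 1.31, Ge 2.01, As 2.18, In 1.78.
So from highest to lowest: As > Ge > In > Mg.

As > Ge > In > Mg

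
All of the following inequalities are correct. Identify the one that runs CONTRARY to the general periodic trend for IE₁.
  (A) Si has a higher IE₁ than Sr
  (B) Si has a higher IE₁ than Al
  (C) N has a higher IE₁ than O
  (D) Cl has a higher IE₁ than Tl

(C)

The general trend: IE₁ increases across a period and decreases down a group.
(A) Si (period 3, group 14) vs Sr (period 5, group 2): the stated order agrees with the simple trend.
(B) Si (period 3, group 14) vs Al (period 3, group 13): the stated order agrees with the simple trend.
(C) N (period 2, group 15) vs O (period 2, group 16): the stated order contradicts the simple trend.
(D) Cl (period 3, group 17) vs Tl (period 6, group 13): the stated order agrees with the simple trend.
The exception is (C): pairing an electron in O's 2p⁴ costs repulsion energy, so O ionizes more easily than half-filled N (2p³).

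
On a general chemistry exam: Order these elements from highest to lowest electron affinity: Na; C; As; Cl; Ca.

Cl, C, As, Na, Ca

C is in period 2, group 14; Na is in period 3, group 1; Cl is in period 3, group 17; Ca is in period 4, group 2; As is in period 4, group 15.
EA tends to increase across a period and decrease down a group, though the pattern is less regular than for IE or radius.
Neither a single period nor a single group — weigh both effects.
Na > Ca: period and group pull opposite ways; the down-group shift dominates (53 vs 2 kJ/mol).
As > Na: period and group pull opposite ways; the across-period shift dominates (78 vs 53 kJ/mol).
C > As: period and group pull opposite ways; the down-group shift dominates (122 vs 78 kJ/mol).
Cl > C: period and group pull opposite ways; the across-period shift dominates (349 vs 122 kJ/mol).
For reference (kJ/mol): C 122, Na 53, Cl 349, Ca 2, As 78.
So from highest to lowest: Cl > C > As > Na > Ca.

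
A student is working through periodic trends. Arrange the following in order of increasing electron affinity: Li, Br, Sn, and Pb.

Li is in period 2, group 1; Br is in period 4, group 17; Sn is in period 5, group 14; Pb is in period 6, group 14.
Adding an electron releases more energy for atoms nearer the top right (short of the noble gases).
Here both period and group differ, so the two effects have to be weighed against each other.
Li > Pb: the two effects oppose for this pair; the down-group effect wins (60 vs 35 kJ/mol).
Sn > Li: period and group pull opposite ways; the across-period shift dominates (107 vs 60 kJ/mol).
Br > Sn: relative to Sn, both the across-period and down-group shifts push Br's electron affinity up.
For reference (kJ/mol): Li 60, Br 325, Sn 107, Pb 35.
So from lowest to highest: Pb < Li < Sn < Br.

Pb, Li, Sn, Br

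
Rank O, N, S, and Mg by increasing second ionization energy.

After 1 electron has been removed, what remains? O⁺ still has 5 valence electrons; N⁺ still has 4 valence electrons; S⁺ still has 5 valence electrons; Mg⁺ still has 1 valence electron.
All are still removing valence electrons, so compare the +1 ions as you would atoms: IE_2 generally rises across a period (higher Z_eff) and falls down a group (larger shell), subject to the usual subshell exceptions.
Valence configurations: O⁺ [He]2s²2p³, N⁺ [He]2s²2p², S⁺ [Ne]3s²3p³, Mg⁺ [Ne]3s¹.
Tabulated IE_2 (kJ/mol): O 3388, N 2856, S 2252, Mg 1451.
Hence IE_2: Mg < S < N < O.

Mg < S < N < O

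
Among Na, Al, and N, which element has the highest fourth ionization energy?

Al

IE_4 is the cost of taking one more electron from the +3 cation: Na³⁺ is already 2 electrons into the core; Al³⁺ is the bare [Ne] core; N³⁺ still has 2 valence electrons.
Core electrons are held far more tightly than valence electrons, so Na and Al top the IE_4 order.
Approximate IE_4 values (kJ/mol): Na 9543, Al 11577, N 7475.
Overall IE_4 order: N < Na < Al.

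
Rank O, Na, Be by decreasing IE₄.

Be > Na > O

IE_4 is the cost of taking one more electron from the +3 cation: O³⁺ still has 3 valence electrons; Na³⁺ is already 2 electrons into the core; Be³⁺ is already 1 electron into the core.
Pulling an electron out of a noble-gas core costs far more than removing a remaining valence electron, so Na and Be sit at the high end of IE_4.
Tabulated IE_4 (kJ/mol): O 7469, Na 9543, Be 21007.
Hence IE_4: O < Na < Be.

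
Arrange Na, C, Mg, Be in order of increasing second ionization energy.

Mg, Be, C, Na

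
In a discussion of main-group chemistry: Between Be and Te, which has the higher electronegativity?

EN rises left→right (higher Z_eff, smaller atoms) and falls top→bottom (larger, more shielded atoms).
Neither a single period nor a single group — weigh both effects.
Te > Be: period and group pull opposite ways; the across-period shift dominates (2.10 vs 1.57).
For reference (Pauling): Be 1.57, Te 2.10.
So Te has the higher electronegativity (Te > Be).

Te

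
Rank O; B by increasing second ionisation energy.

B < O

IE_2 is the cost of taking one more electron from the +1 cation: O⁺ still has 5 valence electrons; B⁺ still has 2 valence electrons.
All are still removing valence electrons, so compare the +1 ions as you would atoms: IE_2 generally rises across a period (higher Z_eff) and falls down a group (larger shell), subject to the usual subshell exceptions.
Valence configurations: O⁺ [He]2s²2p³, B⁺ [He]2s².
Tabulated IE_2 (kJ/mol): O 3388, B 2427.
Putting it together, IE_2: B < O.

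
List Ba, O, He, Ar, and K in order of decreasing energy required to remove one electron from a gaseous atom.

Across a period the outer electron is held more tightly (higher IE₁); down a group it sits in a higher shell, more shielded, and comes off more easily.
These span different periods and groups, so the two trends combine.
Ba > K: the two effects oppose for this pair; the across-period effect wins (503 vs 419 kJ/mol).
O > Ba: both effects reinforce here, so O is clearly the higher of the two.
Ar > O: the two effects oppose for this pair; the across-period effect wins (1521 vs 1314 kJ/mol).
He > Ar: they share group 18; the group trend gives He the larger value.
For reference (kJ/mol): He 2372, O 1314, Ar 1521, K 419, Ba 503.
So from highest to lowest: He > Ar > O > Ba > K.

He > Ar > O > Ba > K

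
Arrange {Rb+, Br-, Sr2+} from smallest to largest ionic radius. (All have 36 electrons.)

Sr2+ < Rb+ < Br-

All of these have 36 electrons, so size is governed by nuclear charge alone: the more protons, the stronger the pull on the same electron cloud, and the smaller the ion.
Nuclear charges: Sr2+ (Z=38), Rb+ (Z=37), Br- (Z=35).
Smallest to largest: Sr2+ < Rb+ < Br-.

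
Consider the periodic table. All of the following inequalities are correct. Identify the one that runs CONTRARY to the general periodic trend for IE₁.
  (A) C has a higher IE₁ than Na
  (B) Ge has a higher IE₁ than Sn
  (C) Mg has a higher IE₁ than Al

(C)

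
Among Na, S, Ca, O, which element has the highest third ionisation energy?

Na

IE_3 is the cost of taking one more electron from the +2 cation: Na²⁺ is already 1 electron into the core; S²⁺ still has 4 valence electrons; Ca²⁺ is the bare [Ar] core; O²⁺ still has 4 valence electrons.
Usually core removal costs more than valence removal, but here the competition is close: a tightly held n=2 valence electron can cost more to remove than an n=3 core electron, so the actual values have to decide it.
Valence configurations: S²⁺ [Ne]3s²3p², O²⁺ [He]2s²2p².
Approximate IE_3 values (kJ/mol): Na 6910, S 3357, Ca 4912, O 5300.
Putting it together, IE_3: S < Ca < O < Na.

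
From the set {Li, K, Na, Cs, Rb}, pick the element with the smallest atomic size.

Li

Li is in period 2, group 1; Na is in period 3, group 1; K is in period 4, group 1; Rb is in period 5, group 1; Cs is in period 6, group 1.
Across a period the added protons contract the valence shell; down a group each new principal shell makes the atom larger.
All are in group 1, so atomic radius increases down the group.
The smallest atomic size among these belongs to Li.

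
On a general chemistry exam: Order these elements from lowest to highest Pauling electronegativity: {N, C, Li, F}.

Li < C < N < F

EN rises left→right (higher Z_eff, smaller atoms) and falls top→bottom (larger, more shielded atoms).
All lie in period 2, so electronegativity increases left to right.
So from lowest to highest: Li < C < N < F.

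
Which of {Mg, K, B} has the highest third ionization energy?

Mg

After 2 electrons have been removed, what remains? Mg²⁺ is the bare [Ne] core; K²⁺ is already 1 electron into the core; B²⁺ still has 1 valence electron.
Breaking into a closed-shell core is much more expensive than removing a leftover valence electron — K and Mg have the largest IE_3 here.
The numbers (kJ/mol): Mg 7733, K 4420, B 3660.
Hence IE_3: B < K < Mg.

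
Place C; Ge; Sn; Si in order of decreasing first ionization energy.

C is in period 2, group 14; Si is in period 3, group 14; Ge is in period 4, group 14; Sn is in period 5, group 14.
Across a period the outer electron is held more tightly (higher IE₁); down a group it sits in a higher shell, more shielded, and comes off more easily.
All are in group 14, so first ionization energy increases up the group.
So from highest to lowest: C > Si > Ge > Sn.

C, Si, Ge, Sn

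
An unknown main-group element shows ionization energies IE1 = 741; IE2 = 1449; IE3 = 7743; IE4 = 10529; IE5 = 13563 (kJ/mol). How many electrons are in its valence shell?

2

Look for the largest jump between consecutive ionization energies: IE3/IE2 ≈ 5.3, far larger than any earlier ratio.
That jump marks the point where a core electron is being removed. So the atom has 2 valence electrons.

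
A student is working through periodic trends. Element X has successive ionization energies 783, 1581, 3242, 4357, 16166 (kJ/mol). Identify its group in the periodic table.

Look for the largest jump between consecutive ionization energies: IE5/IE4 ≈ 3.7, far larger than any earlier ratio.
That jump marks the point where a core electron is being removed. So the atom has 4 valence electrons.
A main-group element with 4 valence electrons is in group 14.

Group 14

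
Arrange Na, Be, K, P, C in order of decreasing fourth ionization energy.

Be > Na > C > K > P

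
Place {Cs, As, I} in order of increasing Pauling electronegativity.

As is in period 4, group 15; I is in period 5, group 17; Cs is in period 6, group 1.
Smaller atoms with higher effective nuclear charge are more electronegative.
These span different periods and groups, so the two trends combine.
As > Cs: relative to Cs, both the across-period and down-group shifts push As's electronegativity up.
I > As: period and group pull opposite ways; the across-period shift dominates (2.66 vs 2.18).
For reference (Pauling): As 2.18, I 2.66, Cs 0.79.
So from lowest to highest: Cs < As < I.

Cs, As, I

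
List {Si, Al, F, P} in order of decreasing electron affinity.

F is in period 2, group 17; Al is in period 3, group 13; Si is in period 3, group 14; P is in period 3, group 15.
Adding an electron releases more energy for atoms nearer the top right (short of the noble gases).
Here both period and group differ, so the two effects have to be weighed against each other.
P > Al: P lies to the right of Al in period 3, so the across-period effect alone puts P higher.
Si > P: this pair runs against the simple trend — see the exception note.
F > Si: relative to Si, both the across-period and down-group shifts push F's electron affinity up.
Note the exception: Si has a higher electron affinity than P, contrary to the simple trend — adding an electron to P's half-filled 3p³ is unfavourable, so Si (3p²) has the more exothermic EA.
Approximate values (kJ/mol): F 328, Al 42, Si 134, P 72.
So from highest to lowest: F > Si > P > Al.

F > Si > P > Al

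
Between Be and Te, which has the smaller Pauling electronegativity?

Be is in period 2, group 2; Te is in period 5, group 16.
EN rises left→right (higher Z_eff, smaller atoms) and falls top→bottom (larger, more shielded atoms).
Neither a single period nor a single group — weigh both effects.
Te > Be: period and group pull opposite ways; the across-period shift dominates (2.10 vs 1.57).
Tabulated electronegativity (Pauling): Be 1.57, Te 2.10.
So Be has the smaller Pauling electronegativity (Be < Te).

Be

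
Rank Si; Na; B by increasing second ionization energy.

Si, B, Na

After 1 electron has been removed, what remains? Si⁺ still has 3 valence electrons; Na⁺ is the bare [Ne] core; B⁺ still has 2 valence electrons.
Pulling an electron out of a noble-gas core costs far more than removing a remaining valence electron, so Na sits at the high end of IE_2.
Valence configurations: Si⁺ [Ne]3s²3p¹, B⁺ [He]2s².
The numbers (kJ/mol): Si 1577, Na 4562, B 2427.
So the second ionization energies run Si < B < Na.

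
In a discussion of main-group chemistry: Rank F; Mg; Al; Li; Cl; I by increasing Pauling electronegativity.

Li is in period 2, group 1; F is in period 2, group 17; Mg is in period 3, group 2; Al is in period 3, group 13; Cl is in period 3, group 17; I is in period 5, group 17.
Electronegativity increases across a period and decreases down a group, tracking effective nuclear charge and atomic size.
Here both period and group differ, so the two effects have to be weighed against each other.
Mg > Li: the two effects oppose for this pair; the across-period effect wins (1.31 vs 0.98).
Al > Mg: Al lies to the right of Mg in period 3, so the across-period effect alone puts Al higher.
I > Al: period and group pull opposite ways; the across-period shift dominates (2.66 vs 1.61).
Cl > I: they share group 17; the group trend gives Cl the larger value.
F > Cl: they share group 17; the group trend gives F the larger value.
For reference (Pauling): Li 0.98, F 3.98, Mg 1.31, Al 1.61, Cl 3.16, I 2.66.
So from lowest to highest: Li < Mg < Al < I < Cl < F.

Li, Mg, Al, I, Cl, F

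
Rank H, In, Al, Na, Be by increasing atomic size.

H, Be, Al, In, Na

H is in period 1, group 1; Be is in period 2, group 2; Na is in period 3, group 1; Al is in period 3, group 13; In is in period 5, group 13.
Atomic radius shrinks across a period as nuclear charge pulls the same shell inward, and grows down a group as new shells are added.
Here both period and group differ, so the two effects have to be weighed against each other.
Be > H: period and group pull opposite ways; the down-group shift dominates (102 vs 32 pm).
Al > Be: period and group pull opposite ways; the down-group shift dominates (126 vs 102 pm).
In > Al: they share group 13; the group trend gives In the larger value.
Na > In: the two effects oppose for this pair; the across-period effect wins (155 vs 142 pm).
Approximate values (pm): H 32, Be 102, Na 155, Al 126, In 142.
So from smallest to largest: H < Be < Al < In < Na.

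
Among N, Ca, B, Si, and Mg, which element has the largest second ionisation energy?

N

IE_2 is the cost of taking one more electron from the +1 cation: N⁺ still has 4 valence electrons; Ca⁺ still has 1 valence electron; B⁺ still has 2 valence electrons; Si⁺ still has 3 valence electrons; Mg⁺ still has 1 valence electron.
All are still removing valence electrons, so compare the +1 ions as you would atoms: IE_2 generally rises across a period (higher Z_eff) and falls down a group (larger shell), subject to the usual subshell exceptions.
Valence configurations: N⁺ [He]2s²2p², Ca⁺ [Ar]4s¹, B⁺ [He]2s², Si⁺ [Ne]3s²3p¹, Mg⁺ [Ne]3s¹.
Approximate IE_2 values (kJ/mol): N 2856, Ca 1145, B 2427, Si 1577, Mg 1451.
Overall IE_2 order: Ca < Mg < Si < B < N.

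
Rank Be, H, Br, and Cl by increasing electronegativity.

Be < H < Br < Cl

H is in period 1, group 1; Be is in period 2, group 2; Cl is in period 3, group 17; Br is in period 4, group 17.
Atoms toward the upper right of the periodic table pull bonding electrons most strongly.
Neither a single period nor a single group — weigh both effects.
H > Be: the two effects oppose for this pair; the down-group effect wins (2.20 vs 1.57).
Br > H: the two effects oppose for this pair; the across-period effect wins (2.96 vs 2.20).
Cl > Br: Cl sits above Br in group 17, so the down-group effect alone puts Cl higher.
Tabulated electronegativity (Pauling): H 2.20, Be 1.57, Cl 3.16, Br 2.96.
So from lowest to highest: Be < H < Br < Cl.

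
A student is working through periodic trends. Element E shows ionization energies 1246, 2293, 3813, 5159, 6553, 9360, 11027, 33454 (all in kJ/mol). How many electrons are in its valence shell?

Look for the largest jump between consecutive ionization energies: IE8/IE7 ≈ 3.0, far larger than any earlier ratio.
That jump marks the point where a core electron is being removed. So the atom has 7 valence electrons.

7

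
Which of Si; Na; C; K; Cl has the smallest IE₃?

The third ionization energy removes an electron from the +2 ion. For each element: Si²⁺ still has 2 valence electrons; Na²⁺ is already 1 electron into the core; C²⁺ still has 2 valence electrons; K²⁺ is already 1 electron into the core; Cl²⁺ still has 5 valence electrons.
Usually core removal costs more than valence removal, but here the competition is close: a tightly held n=2 valence electron can cost more to remove than an n=3 core electron, so the actual values have to decide it.
Valence configurations: Si²⁺ [Ne]3s², C²⁺ [He]2s², Cl²⁺ [Ne]3s²3p³.
The numbers (kJ/mol): Si 3232, Na 6910, C 4620, K 4420, Cl 3822.
Putting it together, IE_3: Si < Cl < K < C < Na.

Si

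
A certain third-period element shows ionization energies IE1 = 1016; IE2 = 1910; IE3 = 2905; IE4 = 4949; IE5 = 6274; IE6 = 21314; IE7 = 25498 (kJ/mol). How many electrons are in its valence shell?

5

Look for the largest jump between consecutive ionization energies: IE6/IE5 ≈ 3.4, far larger than any earlier ratio.
That jump marks the point where a core electron is being removed. So the atom has 5 valence electrons.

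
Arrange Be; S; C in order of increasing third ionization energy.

S < C < Be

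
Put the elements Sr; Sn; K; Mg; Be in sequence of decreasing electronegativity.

Sn, Be, Mg, Sr, K

Atoms toward the upper right of the periodic table pull bonding electrons most strongly.
Here both period and group differ, so the two effects have to be weighed against each other.
Sr > K: period and group pull opposite ways; the across-period shift dominates (0.95 vs 0.82).
Mg > Sr: they share group 2; the group trend gives Mg the larger value.
Be > Mg: they share group 2; the group trend gives Be the larger value.
Sn > Be: the two effects oppose for this pair; the across-period effect wins (1.96 vs 1.57).
Approximate values (Pauling): Be 1.57, Mg 1.31, K 0.82, Sr 0.95, Sn 1.96.
So from highest to lowest: Sn > Be > Mg > Sr > K.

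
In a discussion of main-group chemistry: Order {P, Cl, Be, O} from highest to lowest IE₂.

O > Cl > P > Be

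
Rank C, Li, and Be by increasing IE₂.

Be, C, Li

Consider each +1 ion: C⁺ still has 3 valence electrons; Li⁺ is the bare [He] core; Be⁺ still has 1 valence electron.
Pulling an electron out of a noble-gas core costs far more than removing a remaining valence electron, so Li sits at the high end of IE_2.
Valence configurations: C⁺ [He]2s²2p¹, Be⁺ [He]2s¹.
Approximate IE_2 values (kJ/mol): C 2353, Li 7298, Be 1757.
Hence IE_2: Be < C < Li.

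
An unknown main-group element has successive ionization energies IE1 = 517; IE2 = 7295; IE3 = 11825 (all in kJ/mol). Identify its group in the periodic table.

Group 1

Look for the largest jump between consecutive ionization energies: IE2/IE1 ≈ 14.1, far larger than any earlier ratio.
That jump marks the point where a core electron is being removed. So the atom has 1 valence electron.
A main-group element with 1 valence electron is in group 1.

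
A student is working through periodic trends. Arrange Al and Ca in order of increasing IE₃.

IE_3 is the cost of taking one more electron from the +2 cation: Al²⁺ still has 1 valence electron; Ca²⁺ is the bare [Ar] core.
Core electrons are held far more tightly than valence electrons, so Ca tops the IE_3 order.
The numbers (kJ/mol): Al 2745, Ca 4912.
Overall IE_3 order: Al < Ca.

Al, Ca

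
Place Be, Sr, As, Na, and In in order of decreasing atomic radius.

Sr > Na > In > As > Be

Be is in period 2, group 2; Na is in period 3, group 1; As is in period 4, group 15; Sr is in period 5, group 2; In is in period 5, group 13.
Radius decreases left→right (rising Z_eff, same n) and increases top→bottom (higher n).
Here both period and group differ, so the two effects have to be weighed against each other.
As > Be: the two effects oppose for this pair; the down-group effect wins (121 vs 102 pm).
In > As: both effects reinforce here, so In is clearly the larger of the two.
Na > In: the two effects oppose for this pair; the across-period effect wins (155 vs 142 pm).
Sr > Na: the two effects oppose for this pair; the down-group effect wins (185 vs 155 pm).
For reference (pm): Be 102, Na 155, As 121, Sr 185, In 142.
So from largest to smallest: Sr > Na > In > As > Be.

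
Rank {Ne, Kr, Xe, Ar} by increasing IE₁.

Xe, Kr, Ar, Ne

Ne is in period 2, group 18; Ar is in period 3, group 18; Kr is in period 4, group 18; Xe is in period 5, group 18.
First ionization energy rises across a period (greater Z_eff holds electrons more tightly) and falls down a group (valence electrons are farther from the nucleus).
All are in group 18, so first ionization energy increases up the group.
So from lowest to highest: Xe < Kr < Ar < Ne.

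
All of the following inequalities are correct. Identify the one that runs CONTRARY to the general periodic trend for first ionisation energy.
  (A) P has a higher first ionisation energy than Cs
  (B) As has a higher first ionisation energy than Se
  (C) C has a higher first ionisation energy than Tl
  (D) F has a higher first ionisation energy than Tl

(B)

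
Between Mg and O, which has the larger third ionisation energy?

Mg

After 2 electrons have been removed, what remains? Mg²⁺ is the bare [Ne] core; O²⁺ still has 4 valence electrons.
Pulling an electron out of a noble-gas core costs far more than removing a remaining valence electron, so Mg sits at the high end of IE_3.
Tabulated IE_3 (kJ/mol): Mg 7733, O 5300.
Putting it together, IE_3: O < Mg.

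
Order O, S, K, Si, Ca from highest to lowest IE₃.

O > Ca > K > S > Si

The third ionization energy removes an electron from the +2 ion. For each element: O²⁺ still has 4 valence electrons; S²⁺ still has 4 valence electrons; K²⁺ is already 1 electron into the core; Si²⁺ still has 2 valence electrons; Ca²⁺ is the bare [Ar] core.
Usually core removal costs more than valence removal, but here the competition is close: a tightly held n=2 valence electron can cost more to remove than an n=3 core electron, so the actual values have to decide it.
Valence configurations: O²⁺ [He]2s²2p², S²⁺ [Ne]3s²3p², Si²⁺ [Ne]3s².
Tabulated IE_3 (kJ/mol): O 5300, S 3357, K 4420, Si 3232, Ca 4912.
Putting it together, IE_3: Si < S < K < Ca < O.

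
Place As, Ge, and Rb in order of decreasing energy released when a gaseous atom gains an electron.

Ge, As, Rb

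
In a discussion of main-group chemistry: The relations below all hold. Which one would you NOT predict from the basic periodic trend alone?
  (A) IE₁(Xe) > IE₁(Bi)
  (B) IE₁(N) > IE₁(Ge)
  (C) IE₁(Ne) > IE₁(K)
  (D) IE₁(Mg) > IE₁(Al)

The general trend: IE₁ increases across a period and decreases down a group.
(A) Xe (period 5, group 18) vs Bi (period 6, group 15): the stated order agrees with the simple trend.
(B) N (period 2, group 15) vs Ge (period 4, group 14): the stated order agrees with the simple trend.
(C) Ne (period 2, group 18) vs K (period 4, group 1): the stated order agrees with the simple trend.
(D) Mg (period 3, group 2) vs Al (period 3, group 13): the stated order contradicts the simple trend.
The exception is (D): Al's single 3p electron is easier to remove than one from Mg's filled 3s².

(D)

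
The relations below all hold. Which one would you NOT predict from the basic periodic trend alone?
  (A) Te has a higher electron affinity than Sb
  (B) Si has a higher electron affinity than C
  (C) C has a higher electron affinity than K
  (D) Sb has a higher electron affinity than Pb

(B)

The general trend: electron affinity increases across a period and decreases down a group.
(A) Te (period 5, group 16) vs Sb (period 5, group 15): the stated order agrees with the simple trend.
(B) Si (period 3, group 14) vs C (period 2, group 14): the stated order contradicts the simple trend.
(C) C (period 2, group 14) vs K (period 4, group 1): the stated order agrees with the simple trend.
(D) Sb (period 5, group 15) vs Pb (period 6, group 14): the stated order agrees with the simple trend.
The exception is (B): Si's larger, more diffuse 3p orbitals accept an added electron slightly more readily than C's compact 2p.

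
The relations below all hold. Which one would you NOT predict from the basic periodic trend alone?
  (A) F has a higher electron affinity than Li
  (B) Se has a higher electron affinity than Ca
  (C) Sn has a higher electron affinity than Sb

(C)

The general trend: electron affinity increases across a period and decreases down a group.
(A) F (period 2, group 17) vs Li (period 2, group 1): the stated order agrees with the simple trend.
(B) Se (period 4, group 16) vs Ca (period 4, group 2): the stated order agrees with the simple trend.
(C) Sn (period 5, group 14) vs Sb (period 5, group 15): the stated order contradicts the simple trend.
The exception is (C): adding an electron to Sb's half-filled 5p³ is unfavourable, so Sn has the more exothermic EA.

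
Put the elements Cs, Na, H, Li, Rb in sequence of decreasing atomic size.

Cs, Rb, Na, Li, H

H is in period 1, group 1; Li is in period 2, group 1; Na is in period 3, group 1; Rb is in period 5, group 1; Cs is in period 6, group 1.
Radius decreases left→right (rising Z_eff, same n) and increases top→bottom (higher n).
All are in group 1, so atomic radius increases down the group.
So from largest to smallest: Cs > Rb > Na > Li > H.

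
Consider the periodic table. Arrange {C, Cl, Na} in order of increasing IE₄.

Cl < C < Na

Consider each +3 ion: C³⁺ still has 1 valence electron; Cl³⁺ still has 4 valence electrons; Na³⁺ is already 2 electrons into the core.
Core electrons are held far more tightly than valence electrons, so Na tops the IE_4 order.
Valence configurations: C³⁺ [He]2s¹, Cl³⁺ [Ne]3s²3p².
The numbers (kJ/mol): C 6223, Cl 5159, Na 9543.
Putting it together, IE_4: Cl < C < Na.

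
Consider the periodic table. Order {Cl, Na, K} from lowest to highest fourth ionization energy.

Cl < K < Na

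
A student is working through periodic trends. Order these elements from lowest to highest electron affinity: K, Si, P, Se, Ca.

Si is in period 3, group 14; P is in period 3, group 15; K is in period 4, group 1; Ca is in period 4, group 2; Se is in period 4, group 16.
Electron affinity generally becomes more exothermic across a period toward the halogens and less exothermic down a group.
Here both period and group differ, so the two effects have to be weighed against each other.
K > Ca: this pair runs against the simple trend — see the exception note.
P > K: relative to K, both the across-period and down-group shifts push P's electron affinity up.
Si > P: this pair runs against the simple trend — see the exception note.
Se > Si: period and group pull opposite ways; the across-period shift dominates (195 vs 134 kJ/mol).
Note the exception: K has a higher electron affinity than Ca, contrary to the simple trend — adding an electron to Ca (ns²) has to open a new, higher-energy np subshell, which is unfavourable.
Note the exception: Si has a higher electron affinity than P, contrary to the simple trend — adding an electron to P's half-filled 3p³ is unfavourable, so Si (3p²) has the more exothermic EA.
For reference (kJ/mol): Si 134, P 72, K 48, Ca 2, Se 195.
So from lowest to highest: Ca < K < P < Si < Se.

Ca, K, P, Si, Se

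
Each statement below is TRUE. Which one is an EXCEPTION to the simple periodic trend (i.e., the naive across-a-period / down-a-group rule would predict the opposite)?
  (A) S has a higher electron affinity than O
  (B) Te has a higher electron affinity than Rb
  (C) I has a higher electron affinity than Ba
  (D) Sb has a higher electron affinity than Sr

(A)

The general trend: electron affinity increases across a period and decreases down a group.
(A) S (period 3, group 16) vs O (period 2, group 16): the stated order contradicts the simple trend.
(B) Te (period 5, group 16) vs Rb (period 5, group 1): the stated order agrees with the simple trend.
(C) I (period 5, group 17) vs Ba (period 6, group 2): the stated order agrees with the simple trend.
(D) Sb (period 5, group 15) vs Sr (period 5, group 2): the stated order agrees with the simple trend.
The exception is (A): the compact 2p subshell of O repels the added electron more than S's larger 3p does.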